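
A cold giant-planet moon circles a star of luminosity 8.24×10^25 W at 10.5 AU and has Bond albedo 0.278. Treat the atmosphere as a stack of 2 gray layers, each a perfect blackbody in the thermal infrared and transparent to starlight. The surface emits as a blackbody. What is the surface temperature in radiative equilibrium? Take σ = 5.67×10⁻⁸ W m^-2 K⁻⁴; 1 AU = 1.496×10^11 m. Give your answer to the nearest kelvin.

d = 10.5 × 1.496×10^11 m = 1.571×10^12 m.
Flux at the orbit: S = L/(4πd²) = 8.24×10^25/(4π·(1.57×10^12)²) = 2.658 W m^-2.
Top-of-atmosphere balance: σT_e⁴ = S(1−α)/4 = 0.4797 W m^-2 → T_e = 53.93 K.
With N = 2 opaque layers, T_s = (N+1)^(1/4)·T_e = 3^(1/4)·53.93 = 70.98 K.

71 K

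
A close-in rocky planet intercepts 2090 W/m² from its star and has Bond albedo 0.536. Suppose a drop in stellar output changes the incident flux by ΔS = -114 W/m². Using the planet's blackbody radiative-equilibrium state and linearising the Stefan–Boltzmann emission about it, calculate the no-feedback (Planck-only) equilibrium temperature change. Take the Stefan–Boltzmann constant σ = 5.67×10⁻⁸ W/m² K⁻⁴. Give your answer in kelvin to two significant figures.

-3.5 K

Reference equilibrium: T_e = [S(1−α)/(4σ)]^(1/4) = 255.7 K.
TOA radiative forcing: ΔF = (1−α)ΔS/4 = 0.464·(-114)/4 = -13.22 W/m².
Linearising σT⁴ gives d(σT⁴)/dT = 4σT_e³ = 3.792 W/m² per K.
So ΔT₀ = -13.22/3.792 = -3.49 K.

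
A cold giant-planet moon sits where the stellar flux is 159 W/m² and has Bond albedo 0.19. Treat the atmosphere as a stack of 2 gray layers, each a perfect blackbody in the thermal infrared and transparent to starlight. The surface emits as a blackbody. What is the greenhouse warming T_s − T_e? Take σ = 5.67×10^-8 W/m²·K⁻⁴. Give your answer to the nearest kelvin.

49 K

OLR = S(1−α)/4 = 32.20 W/m²; the top layer radiates at T_e = 154.4 K.
T_s = (N+1)^(1/4)·T_e = 203.2 K.
So the greenhouse effect raises the surface by 203.2 − 154.4 = 48.79 K.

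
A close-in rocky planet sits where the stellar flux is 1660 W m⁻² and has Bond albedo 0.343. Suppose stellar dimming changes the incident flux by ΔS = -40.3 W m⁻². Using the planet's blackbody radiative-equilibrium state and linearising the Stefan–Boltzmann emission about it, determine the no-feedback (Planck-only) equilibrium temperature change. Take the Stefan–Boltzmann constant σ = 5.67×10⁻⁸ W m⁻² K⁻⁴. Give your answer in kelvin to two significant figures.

Unperturbed T_e = [1660·(1−0.343)/(4σ)]^¼ = 263.3 K.
TOA radiative forcing: ΔF = (1−α)ΔS/4 = 0.657·(-40.3)/4 = -6.619 W m⁻².
Planck response: λ_P = 4σT_e³ = 4·5.67×10⁻⁸·(263.3)³ = 4.142 W m⁻²/K.
ΔT₀ = ΔF/λ_P = -6.619/4.142 = -1.60 K.

-1.6 kelvin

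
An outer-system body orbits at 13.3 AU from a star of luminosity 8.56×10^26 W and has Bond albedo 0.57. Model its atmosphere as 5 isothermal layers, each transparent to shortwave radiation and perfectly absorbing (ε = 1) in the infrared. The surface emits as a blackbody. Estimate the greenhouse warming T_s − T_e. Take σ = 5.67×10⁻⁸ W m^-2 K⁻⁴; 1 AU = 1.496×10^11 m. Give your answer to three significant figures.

42.7 kelvin

Orbital distance: d = 13.3 AU = 1.990×10^12 m.
S = L/(4πd²) = 17.21 W m^-2.
The effective emission temperature is T_e = [S(1−α)/(4σ)]^¼ = 75.58 K.
Surface: T_s = (6)^¼·T_e = 118.3 K.
So the greenhouse effect raises the surface by 118.3 − 75.58 = 42.71 K.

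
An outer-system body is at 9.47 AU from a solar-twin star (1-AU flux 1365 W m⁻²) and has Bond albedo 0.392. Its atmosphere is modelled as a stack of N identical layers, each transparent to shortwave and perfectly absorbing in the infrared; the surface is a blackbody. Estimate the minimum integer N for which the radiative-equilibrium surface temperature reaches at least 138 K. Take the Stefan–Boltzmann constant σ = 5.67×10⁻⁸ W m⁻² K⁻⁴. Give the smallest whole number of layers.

8

By the inverse-square law, S = 1365/9.47² = 15.22 W m⁻².
OLR = S(1−α)/4 = 2.314 W m⁻²; the top layer radiates at T_e = 79.92 K.
Since T_s⁴ = (N+1)T_e⁴, we need N ≥ (T_s/T_e)⁴ − 1 = 7.888.
Rounding up, N = 8.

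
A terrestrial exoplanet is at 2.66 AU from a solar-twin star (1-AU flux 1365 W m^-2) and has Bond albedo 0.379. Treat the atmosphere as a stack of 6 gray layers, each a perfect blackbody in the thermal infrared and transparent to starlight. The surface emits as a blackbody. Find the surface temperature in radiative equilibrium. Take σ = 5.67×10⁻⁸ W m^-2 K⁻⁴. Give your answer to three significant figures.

Flux at the orbit: S = 1365/(2.66)² = 192.9 W m^-2.
Top-of-atmosphere balance: σT_e⁴ = S(1−α)/4 = 29.95 W m^-2 → T_e = 151.6 K.
For an N-layer opaque stack, T_s⁴ = (N+1)T_e⁴, hence T_s = (7)^(1/4)×151.6 K = 246.6 K.

247 kelvin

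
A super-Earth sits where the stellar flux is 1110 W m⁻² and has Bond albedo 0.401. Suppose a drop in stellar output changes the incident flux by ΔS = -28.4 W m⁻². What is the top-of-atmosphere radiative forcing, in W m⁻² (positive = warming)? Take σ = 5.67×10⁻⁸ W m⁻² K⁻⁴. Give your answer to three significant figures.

ΔF = Δ[S(1−α)]/4 = (1−0.401)·-28.4/4 = -4.253 W m⁻².

-4.25 W m⁻²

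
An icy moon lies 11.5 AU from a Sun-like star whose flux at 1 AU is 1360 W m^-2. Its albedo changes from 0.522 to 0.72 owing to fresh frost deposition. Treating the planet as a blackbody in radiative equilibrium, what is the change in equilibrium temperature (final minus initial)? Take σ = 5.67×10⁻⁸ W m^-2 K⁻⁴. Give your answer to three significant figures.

Flux at the orbit: S = 1360/(11.5)² = 10.28 W m^-2.
Initial: T₁ = [S(1−0.522)/(4σ)]^(1/4) = 68.23 K.
After:  T₂ = [10.28·0.28/(4σ)]^(1/4) = 59.69 K.
ΔT = T₂ − T₁ = -8.539 K.

-8.54 K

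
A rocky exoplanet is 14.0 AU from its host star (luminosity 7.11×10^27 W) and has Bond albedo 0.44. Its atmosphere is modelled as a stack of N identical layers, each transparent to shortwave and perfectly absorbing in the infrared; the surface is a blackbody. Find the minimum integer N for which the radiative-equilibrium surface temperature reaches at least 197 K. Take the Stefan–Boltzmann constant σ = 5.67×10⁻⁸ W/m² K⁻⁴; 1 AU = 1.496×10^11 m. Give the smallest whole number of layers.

4

d = 14.0 × 1.496×10^11 m = 2.094×10^12 m.
Flux at the orbit: S = L/(4πd²) = 7.11×10^27/(4π·(2.09×10^12)²) = 129.0 W/m².
The effective emission temperature is T_e = [S(1−α)/(4σ)]^¼ = 133.6 K.
Since T_s⁴ = (N+1)T_e⁴, we need N ≥ (T_s/T_e)⁴ − 1 = 3.729.
Rounding up, N = 4.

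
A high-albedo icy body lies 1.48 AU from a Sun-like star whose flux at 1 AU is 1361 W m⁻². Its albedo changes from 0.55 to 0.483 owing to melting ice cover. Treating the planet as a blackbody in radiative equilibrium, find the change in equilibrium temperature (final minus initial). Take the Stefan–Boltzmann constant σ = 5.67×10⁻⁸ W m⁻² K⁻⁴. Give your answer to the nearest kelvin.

7 K

By the inverse-square law, S = 1361/1.48² = 621.3 W m⁻².
Before: T₁ = [621.3·0.45/(4σ)]^(1/4) = 187.4 K.
With α = 0.483, T₂ = 194.0 K.
Change: 194.0 − 187.4 = 6.616 K.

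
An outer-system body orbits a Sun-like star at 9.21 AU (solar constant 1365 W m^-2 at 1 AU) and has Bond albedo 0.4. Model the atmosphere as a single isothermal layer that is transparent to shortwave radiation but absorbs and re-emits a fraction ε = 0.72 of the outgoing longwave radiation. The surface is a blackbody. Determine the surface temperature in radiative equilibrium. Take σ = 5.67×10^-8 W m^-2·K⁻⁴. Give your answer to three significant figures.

Irradiance scales as 1/d², so S = 1365 W m^-2 × (1/9.21)² = 16.09 W m^-2.
At the top of the atmosphere, σT_e⁴ = S(1−α)/4 = 2.414 W m^-2, giving T_e = 80.78 K.
The surface balance (absorbed SW + ε·downward IR = σT_s⁴) with T_a⁴ = T_s⁴/2 reduces to T_s = T_e·[2/(2−ε)]^¼ = 90.31 K.

90.3 K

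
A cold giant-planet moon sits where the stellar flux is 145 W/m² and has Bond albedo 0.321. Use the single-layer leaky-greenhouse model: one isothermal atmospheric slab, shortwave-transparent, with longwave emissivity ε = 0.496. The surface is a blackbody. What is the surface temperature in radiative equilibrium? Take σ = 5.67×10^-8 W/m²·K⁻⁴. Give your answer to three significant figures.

155 kelvin

At the top of the atmosphere, σT_e⁴ = S(1−α)/4 = 24.61 W/m², giving T_e = 144.3 K.
For a single slab of emissivity ε, T_s⁴ = 2T_e⁴/(2−ε); thus T_s = 144.3·(1.33)^(1/4) = 155.0 K.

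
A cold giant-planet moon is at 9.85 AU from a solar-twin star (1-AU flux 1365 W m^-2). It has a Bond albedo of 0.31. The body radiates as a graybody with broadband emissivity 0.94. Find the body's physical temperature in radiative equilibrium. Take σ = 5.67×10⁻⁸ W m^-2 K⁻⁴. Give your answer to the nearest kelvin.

Irradiance scales as 1/d², so S = 1365 W m^-2 × (1/9.85)² = 14.07 W m^-2.
Averaging over the sphere, the absorbed flux is S(1−α)/4 = 2.427 W m^-2.
Equating to εσT⁴ with ε = 0.94: T = (2.427/0.94σ)^(1/4) = 82.15 K.

82 K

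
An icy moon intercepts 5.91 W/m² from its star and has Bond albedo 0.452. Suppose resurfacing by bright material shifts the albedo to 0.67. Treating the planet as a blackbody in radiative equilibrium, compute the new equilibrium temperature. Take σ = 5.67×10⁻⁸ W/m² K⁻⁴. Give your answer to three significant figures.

New equilibrium: T₂ = [(1−0.67)·5.910/(4σ)]^(1/4) = 54.15 K.

54.2 K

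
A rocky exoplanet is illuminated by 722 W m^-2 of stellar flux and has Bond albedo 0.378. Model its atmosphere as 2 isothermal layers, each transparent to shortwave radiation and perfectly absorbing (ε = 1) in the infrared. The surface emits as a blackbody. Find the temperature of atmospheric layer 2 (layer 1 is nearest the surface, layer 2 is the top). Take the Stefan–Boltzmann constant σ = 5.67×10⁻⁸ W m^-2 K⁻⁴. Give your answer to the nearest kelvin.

The effective emission temperature is T_e = [S(1−α)/(4σ)]^¼ = 210.9 K.
In the N-layer model, layer k (counted from the surface) has T_k = (N+1−k)^(1/4)·T_e.
With k = 2: T_2 = (2+1−2)^¼·210.9 K = 210.9 K.

211 K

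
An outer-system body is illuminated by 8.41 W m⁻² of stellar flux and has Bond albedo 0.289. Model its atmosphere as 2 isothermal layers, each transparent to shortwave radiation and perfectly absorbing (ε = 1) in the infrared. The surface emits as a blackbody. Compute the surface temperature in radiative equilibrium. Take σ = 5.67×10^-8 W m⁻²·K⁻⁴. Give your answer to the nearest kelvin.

94 K

OLR = S(1−α)/4 = 1.495 W m⁻²; the top layer radiates at T_e = 71.66 K.
Layer-by-layer balance gives σT_s⁴ = (N+1)σT_e⁴, so T_s = 3^¼·71.66 = 94.31 K.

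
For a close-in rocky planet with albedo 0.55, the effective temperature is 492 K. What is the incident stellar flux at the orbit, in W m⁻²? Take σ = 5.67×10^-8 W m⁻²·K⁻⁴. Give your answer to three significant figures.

From S(1−α)/4 = σT⁴: S = 4σT⁴/(1−α).
The emitted flux is σT⁴ = 3322 W m⁻².
S = 4·3322/0.45 = 29530 W m⁻².

29500 W m⁻²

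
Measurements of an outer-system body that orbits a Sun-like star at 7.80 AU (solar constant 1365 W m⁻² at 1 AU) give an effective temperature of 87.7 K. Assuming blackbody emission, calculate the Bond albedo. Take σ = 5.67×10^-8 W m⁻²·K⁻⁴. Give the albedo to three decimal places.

0.402

Irradiance scales as 1/d², so S = 1365 W m⁻² × (1/7.80)² = 22.44 W m⁻².
Rearranging the radiative balance, α = 1 − 4σT⁴/S.
4σT⁴ = 4·5.67×10⁻⁸·(87.7)⁴ = 13.42 W m⁻².
Hence α = 1 − 13.42/22.44 = 0.4020.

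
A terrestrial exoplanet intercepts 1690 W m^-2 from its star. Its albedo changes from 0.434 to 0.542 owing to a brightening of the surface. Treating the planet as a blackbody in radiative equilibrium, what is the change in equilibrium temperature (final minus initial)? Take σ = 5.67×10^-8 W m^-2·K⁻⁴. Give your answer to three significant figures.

-13.1 K

Before: T₁ = [1690·0.566/(4σ)]^(1/4) = 254.8 K.
After:  T₂ = [1690·0.458/(4σ)]^(1/4) = 241.7 K.
ΔT = T₂ − T₁ = -13.14 K.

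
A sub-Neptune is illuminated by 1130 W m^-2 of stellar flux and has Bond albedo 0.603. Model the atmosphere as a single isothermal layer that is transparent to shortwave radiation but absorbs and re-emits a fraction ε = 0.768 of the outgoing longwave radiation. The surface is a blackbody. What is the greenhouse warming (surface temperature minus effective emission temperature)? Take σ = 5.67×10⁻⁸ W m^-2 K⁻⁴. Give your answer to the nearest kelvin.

The planet radiates to space at T_e = [S(1−α)/(4σ)]^(1/4) = 210.9 K.
The surface balance (absorbed SW + ε·downward IR = σT_s⁴) with T_a⁴ = T_s⁴/2 reduces to T_s = T_e·[2/(2−ε)]^¼ = 238.0 K.
The atmosphere warms the surface by 27.16 K.

27 K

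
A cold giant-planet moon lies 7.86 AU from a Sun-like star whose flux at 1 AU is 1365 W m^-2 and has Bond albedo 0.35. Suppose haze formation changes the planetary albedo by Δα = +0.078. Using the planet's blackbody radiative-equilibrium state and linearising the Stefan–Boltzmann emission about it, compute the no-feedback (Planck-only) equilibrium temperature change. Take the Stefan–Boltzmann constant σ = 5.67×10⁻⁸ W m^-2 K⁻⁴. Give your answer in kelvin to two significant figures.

Irradiance scales as 1/d², so S = 1365 W m^-2 × (1/7.86)² = 22.09 W m^-2.
The baseline emission temperature is T_e = 89.21 K.
The change in absorbed flux is Δ[S(1−α)/4] = −SΔα/4 = -0.4308 W m^-2.
Planck response: λ_P = 4σT_e³ = 4·5.67×10⁻⁸·(89.21)³ = 0.1610 W m^-2/K.
Hence the no-feedback warming is ΔF/(4σT_e³) = -2.68 K.

-2.7 K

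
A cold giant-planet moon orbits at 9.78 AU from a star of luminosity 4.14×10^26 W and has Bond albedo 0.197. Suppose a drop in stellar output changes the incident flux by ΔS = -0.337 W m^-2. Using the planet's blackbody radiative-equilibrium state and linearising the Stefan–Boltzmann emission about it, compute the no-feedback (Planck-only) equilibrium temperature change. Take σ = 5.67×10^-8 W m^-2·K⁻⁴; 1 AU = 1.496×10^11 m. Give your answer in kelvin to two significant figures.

Orbital distance: d = 9.78 AU = 1.463×10^12 m.
Spreading L over a sphere of radius d: S = 4.14×10^26/(4π·1.46×10^12²) = 15.39 W m^-2.
Reference equilibrium: T_e = [S(1−α)/(4σ)]^(1/4) = 85.92 K.
TOA radiative forcing: ΔF = (1−α)ΔS/4 = 0.803·(-0.337)/4 = -0.06765 W m^-2.
Planck response: λ_P = 4σT_e³ = 4·5.67×10⁻⁸·(85.92)³ = 0.1438 W m^-2/K.
Hence the no-feedback warming is ΔF/(4σT_e³) = -0.470 K.

-0.47 K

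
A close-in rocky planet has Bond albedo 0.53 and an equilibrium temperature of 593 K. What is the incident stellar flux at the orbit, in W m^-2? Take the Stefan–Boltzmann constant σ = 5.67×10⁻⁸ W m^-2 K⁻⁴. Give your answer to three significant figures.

From S(1−α)/4 = σT⁴: S = 4σT⁴/(1−α).
The emitted flux is σT⁴ = 7011 W m^-2.
S = 4·7011/0.47 = 59670 W m^-2.

59700 W m^-2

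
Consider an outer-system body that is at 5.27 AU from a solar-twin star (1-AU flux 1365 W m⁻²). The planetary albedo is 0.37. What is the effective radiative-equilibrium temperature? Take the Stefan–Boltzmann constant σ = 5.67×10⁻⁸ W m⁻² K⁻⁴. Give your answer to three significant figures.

108 K

Irradiance scales as 1/d², so S = 1365 W m⁻² × (1/5.27)² = 49.15 W m⁻².
Absorbed flux (global mean): S(1−α)/4 = 49.15·0.63/4 = 7.741 W m⁻².
Balancing against σT⁴: T = (7.741/5.67×10⁻⁸)^(1/4) = 108.1 K.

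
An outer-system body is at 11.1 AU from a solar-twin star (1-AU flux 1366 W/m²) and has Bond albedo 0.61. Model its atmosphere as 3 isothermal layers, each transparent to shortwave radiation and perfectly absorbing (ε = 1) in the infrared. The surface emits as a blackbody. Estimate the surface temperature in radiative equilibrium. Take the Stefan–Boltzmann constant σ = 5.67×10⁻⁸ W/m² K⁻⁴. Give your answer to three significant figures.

93.4 kelvin

By the inverse-square law, S = 1366/11.1² = 11.09 W/m².
OLR = S(1−α)/4 = 1.081 W/m²; the top layer radiates at T_e = 66.08 K.
For an N-layer opaque stack, T_s⁴ = (N+1)T_e⁴, hence T_s = (4)^(1/4)×66.08 K = 93.45 K.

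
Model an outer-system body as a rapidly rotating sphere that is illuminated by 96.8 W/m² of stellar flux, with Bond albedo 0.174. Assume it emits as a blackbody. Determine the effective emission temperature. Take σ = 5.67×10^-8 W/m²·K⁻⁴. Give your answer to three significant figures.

137 K

Absorbed flux (global mean): S(1−α)/4 = 96.80·0.826/4 = 19.99 W/m².
In equilibrium σT⁴ equals this, so T = 137.0 K.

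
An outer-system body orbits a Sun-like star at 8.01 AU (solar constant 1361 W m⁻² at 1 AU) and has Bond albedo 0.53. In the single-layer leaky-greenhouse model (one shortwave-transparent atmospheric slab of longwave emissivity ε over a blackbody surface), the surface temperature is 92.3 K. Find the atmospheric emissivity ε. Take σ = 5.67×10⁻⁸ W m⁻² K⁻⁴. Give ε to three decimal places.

By the inverse-square law, S = 1361/8.01² = 21.21 W m⁻².
Effective temperature: T_e = [S(1−α)/(4σ)]^(1/4) = 81.43 K.
T_s⁴ = T_e⁴·2/(2−ε) → ε = 2 − 2(T_e/T_s)⁴ = 2 − 2·(81.43/92.3)⁴ = 0.7886.

0.789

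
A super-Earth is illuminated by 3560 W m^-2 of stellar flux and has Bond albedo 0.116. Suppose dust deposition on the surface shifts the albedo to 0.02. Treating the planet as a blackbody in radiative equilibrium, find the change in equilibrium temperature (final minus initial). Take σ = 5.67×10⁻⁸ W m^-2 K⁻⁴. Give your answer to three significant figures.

8.96 K

With α = 0.116, T₁ = 343.2 K.
Final:   T₂ = [S(1−0.02)/(4σ)]^(1/4) = 352.2 K.
ΔT = T₂ − T₁ = 8.961 K.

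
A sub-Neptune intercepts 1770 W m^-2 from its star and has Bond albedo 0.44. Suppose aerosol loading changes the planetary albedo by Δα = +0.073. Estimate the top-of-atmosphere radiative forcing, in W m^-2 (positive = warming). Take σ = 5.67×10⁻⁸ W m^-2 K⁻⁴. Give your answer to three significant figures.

ΔF = −(S/4)Δα = −(1770/4)×(+0.073) = -32.30 W m^-2.

-32.3 W m^-2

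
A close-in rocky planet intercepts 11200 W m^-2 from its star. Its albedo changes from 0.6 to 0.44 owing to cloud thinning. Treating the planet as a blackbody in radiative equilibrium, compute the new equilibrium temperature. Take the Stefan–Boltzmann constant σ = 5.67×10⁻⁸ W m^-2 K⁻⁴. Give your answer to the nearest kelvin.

408 K

With the new albedo, S(1−α₂)/4 = 1568 W m^-2, so T₂ = 407.8 K.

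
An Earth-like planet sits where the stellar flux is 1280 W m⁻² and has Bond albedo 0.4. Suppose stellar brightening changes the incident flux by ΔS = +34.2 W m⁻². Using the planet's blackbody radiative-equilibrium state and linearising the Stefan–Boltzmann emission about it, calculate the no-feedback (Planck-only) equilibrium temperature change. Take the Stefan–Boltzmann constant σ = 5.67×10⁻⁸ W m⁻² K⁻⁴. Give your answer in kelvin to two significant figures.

1.6 kelvin

The baseline emission temperature is T_e = 241.2 K.
TOA radiative forcing: ΔF = (1−α)ΔS/4 = 0.6·(+34.2)/4 = 5.130 W m⁻².
The Planck feedback parameter is 4σT_e³ = 3.184 W m⁻²/K.
So ΔT₀ = 5.130/3.184 = 1.61 K.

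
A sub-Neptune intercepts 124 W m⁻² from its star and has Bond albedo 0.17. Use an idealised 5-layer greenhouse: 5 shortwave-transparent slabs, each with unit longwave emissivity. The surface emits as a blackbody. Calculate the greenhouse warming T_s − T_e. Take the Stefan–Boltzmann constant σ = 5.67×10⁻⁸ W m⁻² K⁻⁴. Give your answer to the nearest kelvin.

82 kelvin

The effective emission temperature is T_e = [S(1−α)/(4σ)]^¼ = 146.0 K.
Surface: T_s = (6)^¼·T_e = 228.4 K.
Warming: T_s − T_e = 82.48 K.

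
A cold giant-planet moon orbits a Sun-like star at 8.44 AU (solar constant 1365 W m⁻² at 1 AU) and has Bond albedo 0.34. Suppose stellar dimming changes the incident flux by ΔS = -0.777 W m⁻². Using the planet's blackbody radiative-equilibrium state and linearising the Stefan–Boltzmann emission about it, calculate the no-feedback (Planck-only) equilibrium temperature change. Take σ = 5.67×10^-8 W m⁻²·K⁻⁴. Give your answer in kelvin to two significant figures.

By the inverse-square law, S = 1365/8.44² = 19.16 W m⁻².
Reference equilibrium: T_e = [S(1−α)/(4σ)]^(1/4) = 86.41 K.
ΔF = Δ[S(1−α)]/4 = (1−0.34)·-0.777/4 = -0.1282 W m⁻².
The Planck feedback parameter is 4σT_e³ = 0.1464 W m⁻²/K.
So ΔT₀ = -0.1282/0.1464 = -0.876 K.

-0.88 K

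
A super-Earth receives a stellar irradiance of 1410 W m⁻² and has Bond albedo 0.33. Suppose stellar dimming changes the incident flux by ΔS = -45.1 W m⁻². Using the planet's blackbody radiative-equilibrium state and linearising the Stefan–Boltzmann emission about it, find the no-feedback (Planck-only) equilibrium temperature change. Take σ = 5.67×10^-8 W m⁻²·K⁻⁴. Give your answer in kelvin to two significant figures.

Reference equilibrium: T_e = [S(1−α)/(4σ)]^(1/4) = 254.0 K.
TOA radiative forcing: ΔF = (1−α)ΔS/4 = 0.67·(-45.1)/4 = -7.554 W m⁻².
Linearising σT⁴ gives d(σT⁴)/dT = 4σT_e³ = 3.719 W m⁻² per K.
So ΔT₀ = -7.554/3.719 = -2.03 K.

-2.0 K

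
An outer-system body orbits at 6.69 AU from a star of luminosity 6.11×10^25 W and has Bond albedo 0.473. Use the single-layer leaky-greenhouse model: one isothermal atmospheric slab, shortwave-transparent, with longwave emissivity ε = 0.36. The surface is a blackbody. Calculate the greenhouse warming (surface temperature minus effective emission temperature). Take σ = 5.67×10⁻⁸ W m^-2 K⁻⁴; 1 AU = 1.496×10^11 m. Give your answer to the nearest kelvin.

3 K

d = 6.69 × 1.496×10^11 m = 1.001×10^12 m.
Spreading L over a sphere of radius d: S = 6.11×10^25/(4π·1.00×10^12²) = 4.854 W m^-2.
Effective emission temperature (TOA balance): σT_e⁴ = S(1−α)/4 = 0.6395 W m^-2 → T_e = 57.95 K.
Surface balance with a leaky layer gives σT_s⁴ = σT_e⁴·2/(2−ε), so T_s = T_e·[2/(2−0.36)]^(1/4) = 60.90 K.
Greenhouse warming: T_s − T_e = 2.948 K.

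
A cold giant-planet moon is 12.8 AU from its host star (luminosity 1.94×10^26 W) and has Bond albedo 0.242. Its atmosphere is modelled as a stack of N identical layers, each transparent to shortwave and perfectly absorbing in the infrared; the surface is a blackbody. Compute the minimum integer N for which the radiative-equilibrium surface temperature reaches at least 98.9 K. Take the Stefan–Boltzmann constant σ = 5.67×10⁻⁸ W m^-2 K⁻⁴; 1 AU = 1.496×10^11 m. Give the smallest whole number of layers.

6

d = 12.8 × 1.496×10^11 m = 1.915×10^12 m.
Flux at the orbit: S = L/(4πd²) = 1.94×10^26/(4π·(1.91×10^12)²) = 4.210 W m^-2.
OLR = S(1−α)/4 = 0.7978 W m^-2; the top layer radiates at T_e = 61.25 K.
Since T_s⁴ = (N+1)T_e⁴, we need N ≥ (T_s/T_e)⁴ − 1 = 5.799.
Rounding up, N = 6.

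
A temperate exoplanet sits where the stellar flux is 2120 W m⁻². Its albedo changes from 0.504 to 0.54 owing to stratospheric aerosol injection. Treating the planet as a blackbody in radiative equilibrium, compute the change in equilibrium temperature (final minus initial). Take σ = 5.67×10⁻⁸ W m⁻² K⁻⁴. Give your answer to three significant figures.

-4.87 K

With α = 0.504, T₁ = 260.9 K.
Final:   T₂ = [S(1−0.54)/(4σ)]^(1/4) = 256.1 K.
Change: 256.1 − 260.9 = -4.869 K.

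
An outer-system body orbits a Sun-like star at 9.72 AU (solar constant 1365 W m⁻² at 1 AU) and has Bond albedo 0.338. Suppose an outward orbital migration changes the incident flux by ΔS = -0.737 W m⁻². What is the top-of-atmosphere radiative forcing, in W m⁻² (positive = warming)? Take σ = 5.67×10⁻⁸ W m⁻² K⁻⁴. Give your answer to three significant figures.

-0.122 W m⁻²

By the inverse-square law, S = 1365/9.72² = 14.45 W m⁻².
Only a fraction (1−α) is absorbed and it's spread over 4πR², so ΔF = (1−α)ΔS/4 = -0.1220 W m⁻².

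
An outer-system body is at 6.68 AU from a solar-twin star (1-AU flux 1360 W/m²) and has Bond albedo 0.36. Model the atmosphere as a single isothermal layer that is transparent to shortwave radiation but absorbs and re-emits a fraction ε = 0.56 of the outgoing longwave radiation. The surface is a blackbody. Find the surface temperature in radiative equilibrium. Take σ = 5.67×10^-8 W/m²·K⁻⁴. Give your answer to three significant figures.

Irradiance scales as 1/d², so S = 1360 W/m² × (1/6.68)² = 30.48 W/m².
At the top of the atmosphere, σT_e⁴ = S(1−α)/4 = 4.876 W/m², giving T_e = 96.30 K.
The surface balance (absorbed SW + ε·downward IR = σT_s⁴) with T_a⁴ = T_s⁴/2 reduces to T_s = T_e·[2/(2−ε)]^¼ = 104.5 K.

105 K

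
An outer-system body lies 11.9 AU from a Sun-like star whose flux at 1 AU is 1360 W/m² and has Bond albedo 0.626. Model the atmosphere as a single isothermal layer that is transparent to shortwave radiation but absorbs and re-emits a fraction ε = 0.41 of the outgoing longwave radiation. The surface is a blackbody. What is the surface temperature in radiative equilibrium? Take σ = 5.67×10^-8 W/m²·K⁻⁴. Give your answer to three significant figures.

66.8 K

Flux at the orbit: S = 1360/(11.9)² = 9.604 W/m².
At the top of the atmosphere, σT_e⁴ = S(1−α)/4 = 0.8980 W/m², giving T_e = 63.08 K.
Surface balance with a leaky layer gives σT_s⁴ = σT_e⁴·2/(2−ε), so T_s = T_e·[2/(2−0.41)]^(1/4) = 66.81 K.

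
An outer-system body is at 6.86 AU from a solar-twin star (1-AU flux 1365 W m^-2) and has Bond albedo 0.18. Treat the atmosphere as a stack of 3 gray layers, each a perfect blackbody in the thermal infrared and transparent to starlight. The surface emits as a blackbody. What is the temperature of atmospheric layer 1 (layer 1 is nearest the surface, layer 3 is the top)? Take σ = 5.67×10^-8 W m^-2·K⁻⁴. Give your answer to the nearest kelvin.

Flux at the orbit: S = 1365/(6.86)² = 29.01 W m^-2.
Top-of-atmosphere balance: σT_e⁴ = S(1−α)/4 = 5.946 W m^-2 → T_e = 101.2 K.
In the N-layer model, layer k (counted from the surface) has T_k = (N+1−k)^(1/4)·T_e.
T_1 = (3)^(1/4)·101.2 = 133.2 K.

133 K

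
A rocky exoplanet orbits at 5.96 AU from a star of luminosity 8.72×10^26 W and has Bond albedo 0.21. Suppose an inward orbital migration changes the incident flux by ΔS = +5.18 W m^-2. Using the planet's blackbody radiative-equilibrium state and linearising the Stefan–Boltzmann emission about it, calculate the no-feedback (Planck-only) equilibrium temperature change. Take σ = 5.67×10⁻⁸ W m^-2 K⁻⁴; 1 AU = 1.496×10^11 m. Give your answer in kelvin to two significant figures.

d = 5.96 × 1.496×10^11 m = 8.916×10^11 m.
Spreading L over a sphere of radius d: S = 8.72×10^26/(4π·8.92×10^11²) = 87.29 W m^-2.
The baseline emission temperature is T_e = 132.0 K.
TOA radiative forcing: ΔF = (1−α)ΔS/4 = 0.79·(+5.18)/4 = 1.023 W m^-2.
The Planck feedback parameter is 4σT_e³ = 0.5222 W m^-2/K.
So ΔT₀ = 1.023/0.5222 = 1.96 K.

2.0 kelvin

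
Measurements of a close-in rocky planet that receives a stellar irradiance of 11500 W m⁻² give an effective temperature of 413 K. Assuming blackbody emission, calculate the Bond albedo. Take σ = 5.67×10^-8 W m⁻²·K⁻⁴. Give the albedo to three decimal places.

0.426

Energy balance: S(1−α)/4 = σT⁴, so 1−α = 4σT⁴/S.
σT⁴ = 1650 W m⁻², so 4σT⁴ = 6598 W m⁻².
1−α = 6598/11500 = 0.5738, so α = 0.4262.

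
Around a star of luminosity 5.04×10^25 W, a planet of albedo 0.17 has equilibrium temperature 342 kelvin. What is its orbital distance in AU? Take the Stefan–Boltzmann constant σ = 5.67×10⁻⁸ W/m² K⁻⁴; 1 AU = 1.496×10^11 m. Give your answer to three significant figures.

0.219 AU

Required flux: S = 4σT⁴/(1−α) = 3738 W/m².
S = L/(4πd²) → d = √(L/4πS) = √(5.04×10^25/(4π·3738)) = 3.275×10^10 m = 0.2189 AU.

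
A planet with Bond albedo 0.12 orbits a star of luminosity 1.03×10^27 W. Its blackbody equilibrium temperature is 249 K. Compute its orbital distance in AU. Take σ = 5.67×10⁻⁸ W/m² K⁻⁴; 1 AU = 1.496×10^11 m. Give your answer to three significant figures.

Energy balance gives S = 4σT⁴/(1−α) = 990.7 W/m².
S = L/(4πd²) → d = √(L/4πS) = √(1.03×10^27/(4π·990.7)) = 2.876×10^11 m = 1.923 AU.

1.92 AU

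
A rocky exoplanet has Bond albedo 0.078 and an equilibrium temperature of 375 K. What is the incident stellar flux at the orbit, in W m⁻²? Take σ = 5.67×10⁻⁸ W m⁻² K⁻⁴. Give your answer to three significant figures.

Invert the energy balance for S: S = 4σT⁴/(1−α).
σT⁴ = 5.67×10⁻⁸·(375)⁴ = 1121 W m⁻².
So S = 4×1121/(1−0.078) = 4864 W m⁻².

4860 W m⁻²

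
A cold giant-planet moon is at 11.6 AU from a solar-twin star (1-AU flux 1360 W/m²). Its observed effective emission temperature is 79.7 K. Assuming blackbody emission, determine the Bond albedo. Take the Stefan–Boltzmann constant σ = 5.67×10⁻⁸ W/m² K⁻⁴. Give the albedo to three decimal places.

0.095

Flux at the orbit: S = 1360/(11.6)² = 10.11 W/m².
Energy balance: S(1−α)/4 = σT⁴, so 1−α = 4σT⁴/S.
σT⁴ = 2.288 W/m², so 4σT⁴ = 9.151 W/m².
Hence α = 1 − 9.151/10.11 = 0.0946.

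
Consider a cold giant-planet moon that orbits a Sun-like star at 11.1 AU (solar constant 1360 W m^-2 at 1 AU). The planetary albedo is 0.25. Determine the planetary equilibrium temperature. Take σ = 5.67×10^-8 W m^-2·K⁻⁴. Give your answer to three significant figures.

Flux at the orbit: S = 1360/(11.1)² = 11.04 W m^-2.
Absorbed flux (global mean): S(1−α)/4 = 11.04·0.75/4 = 2.070 W m^-2.
In equilibrium σT⁴ equals this, so T = 77.73 K.

77.7 K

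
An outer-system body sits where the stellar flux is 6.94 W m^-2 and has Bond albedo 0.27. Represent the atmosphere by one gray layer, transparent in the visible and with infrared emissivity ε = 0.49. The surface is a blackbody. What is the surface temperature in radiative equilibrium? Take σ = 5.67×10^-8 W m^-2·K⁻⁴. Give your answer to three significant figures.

At the top of the atmosphere, σT_e⁴ = S(1−α)/4 = 1.267 W m^-2, giving T_e = 68.75 K.
The surface balance (absorbed SW + ε·downward IR = σT_s⁴) with T_a⁴ = T_s⁴/2 reduces to T_s = T_e·[2/(2−ε)]^¼ = 73.75 K.

73.8 K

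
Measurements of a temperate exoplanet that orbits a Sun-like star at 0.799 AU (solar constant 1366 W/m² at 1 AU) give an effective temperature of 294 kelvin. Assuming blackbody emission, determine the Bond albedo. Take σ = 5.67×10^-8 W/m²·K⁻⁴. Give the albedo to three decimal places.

0.208

By the inverse-square law, S = 1366/0.799² = 2140 W/m².
Energy balance: S(1−α)/4 = σT⁴, so 1−α = 4σT⁴/S.
σT⁴ = 423.6 W/m², so 4σT⁴ = 1694 W/m².
Hence α = 1 − 1694/2140 = 0.2081.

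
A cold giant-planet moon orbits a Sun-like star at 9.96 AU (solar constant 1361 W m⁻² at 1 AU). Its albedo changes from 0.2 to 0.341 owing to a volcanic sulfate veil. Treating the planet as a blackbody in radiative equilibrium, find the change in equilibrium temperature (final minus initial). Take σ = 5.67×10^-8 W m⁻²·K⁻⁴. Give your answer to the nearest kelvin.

Irradiance scales as 1/d², so S = 1361 W m⁻² × (1/9.96)² = 13.72 W m⁻².
Before: T₁ = [13.72·0.8/(4σ)]^(1/4) = 83.41 K.
Final:   T₂ = [S(1−0.341)/(4σ)]^(1/4) = 79.46 K.
ΔT = T₂ − T₁ = -3.946 K.

-4 K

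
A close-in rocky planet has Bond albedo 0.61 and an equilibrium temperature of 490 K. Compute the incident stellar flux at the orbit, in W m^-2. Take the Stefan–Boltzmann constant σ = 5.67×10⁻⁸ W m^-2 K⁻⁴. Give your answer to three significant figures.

33500 W m^-2

From S(1−α)/4 = σT⁴: S = 4σT⁴/(1−α).
σT⁴ = 5.67×10⁻⁸·(490)⁴ = 3269 W m^-2.
So S = 4×3269/(1−0.61) = 33520 W m^-2.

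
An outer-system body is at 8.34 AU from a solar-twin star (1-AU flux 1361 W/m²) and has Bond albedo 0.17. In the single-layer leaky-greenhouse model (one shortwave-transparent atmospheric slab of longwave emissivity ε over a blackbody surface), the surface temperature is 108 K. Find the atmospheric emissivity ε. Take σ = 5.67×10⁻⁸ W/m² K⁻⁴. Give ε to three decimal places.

0.947

Flux at the orbit: S = 1361/(8.34)² = 19.57 W/m².
TOA balance gives T_e = 91.99 K.
T_s⁴ = T_e⁴·2/(2−ε) → ε = 2 − 2(T_e/T_s)⁴ = 2 − 2·(91.99/108)⁴ = 0.9473.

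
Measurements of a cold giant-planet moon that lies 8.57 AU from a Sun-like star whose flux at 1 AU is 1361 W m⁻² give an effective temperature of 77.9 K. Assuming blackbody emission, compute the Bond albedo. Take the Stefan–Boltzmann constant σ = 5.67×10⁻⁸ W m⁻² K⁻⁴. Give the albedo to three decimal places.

Irradiance scales as 1/d², so S = 1361 W m⁻² × (1/8.57)² = 18.53 W m⁻².
Rearranging the radiative balance, α = 1 − 4σT⁴/S.
4σT⁴ = 4·5.67×10⁻⁸·(77.9)⁴ = 8.352 W m⁻².
Hence α = 1 − 8.352/18.53 = 0.5493.

0.549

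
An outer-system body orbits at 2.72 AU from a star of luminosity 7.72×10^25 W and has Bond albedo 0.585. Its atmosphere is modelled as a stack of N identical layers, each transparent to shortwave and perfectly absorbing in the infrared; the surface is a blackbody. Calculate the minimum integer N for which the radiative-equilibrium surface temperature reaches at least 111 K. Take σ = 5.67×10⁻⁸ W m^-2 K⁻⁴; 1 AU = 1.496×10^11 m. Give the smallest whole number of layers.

2

Orbital distance: d = 2.72 AU = 4.069×10^11 m.
Spreading L over a sphere of radius d: S = 7.72×10^25/(4π·4.07×10^11²) = 37.10 W m^-2.
Top-of-atmosphere balance: σT_e⁴ = S(1−α)/4 = 3.849 W m^-2 → T_e = 90.77 K.
Since T_s⁴ = (N+1)T_e⁴, we need N ≥ (T_s/T_e)⁴ − 1 = 1.236.
The minimum whole number is N = 2.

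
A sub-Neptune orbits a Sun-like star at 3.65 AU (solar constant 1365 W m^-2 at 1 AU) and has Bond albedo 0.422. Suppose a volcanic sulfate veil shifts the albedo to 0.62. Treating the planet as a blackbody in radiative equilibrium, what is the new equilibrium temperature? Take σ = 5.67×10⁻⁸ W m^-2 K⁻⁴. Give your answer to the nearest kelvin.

Flux at the orbit: S = 1365/(3.65)² = 102.5 W m^-2.
New equilibrium: T₂ = [(1−0.62)·102.5/(4σ)]^(1/4) = 114.5 K.

114 K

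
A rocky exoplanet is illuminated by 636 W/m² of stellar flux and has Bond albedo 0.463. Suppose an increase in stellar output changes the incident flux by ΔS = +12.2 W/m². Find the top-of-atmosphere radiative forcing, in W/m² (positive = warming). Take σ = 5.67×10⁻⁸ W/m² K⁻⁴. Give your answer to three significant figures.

1.64 W/m²

Only a fraction (1−α) is absorbed and it's spread over 4πR², so ΔF = (1−α)ΔS/4 = 1.638 W/m².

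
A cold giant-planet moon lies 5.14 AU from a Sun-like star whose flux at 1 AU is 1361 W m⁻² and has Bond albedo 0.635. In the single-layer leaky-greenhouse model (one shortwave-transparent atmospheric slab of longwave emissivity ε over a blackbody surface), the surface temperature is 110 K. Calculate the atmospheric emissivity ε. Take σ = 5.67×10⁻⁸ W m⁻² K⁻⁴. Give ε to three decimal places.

Flux at the orbit: S = 1361/(5.14)² = 51.51 W m⁻².
First, T_e = [51.51·(1−0.635)/(4σ)]^(1/4) = 95.42 K.
T_s⁴ = T_e⁴·2/(2−ε) → ε = 2 − 2(T_e/T_s)⁴ = 2 − 2·(95.42/110)⁴ = 0.8675.

0.867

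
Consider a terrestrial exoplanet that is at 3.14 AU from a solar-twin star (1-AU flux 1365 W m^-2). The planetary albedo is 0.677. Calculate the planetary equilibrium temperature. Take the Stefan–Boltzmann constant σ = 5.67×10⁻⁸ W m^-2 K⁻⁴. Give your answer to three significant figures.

Flux at the orbit: S = 1365/(3.14)² = 138.4 W m^-2.
Absorbed flux (global mean): S(1−α)/4 = 138.4·0.323/4 = 11.18 W m^-2.
Set σT⁴ = 11.18 → T = (11.18/σ)^(1/4) = 118.5 K.

118 K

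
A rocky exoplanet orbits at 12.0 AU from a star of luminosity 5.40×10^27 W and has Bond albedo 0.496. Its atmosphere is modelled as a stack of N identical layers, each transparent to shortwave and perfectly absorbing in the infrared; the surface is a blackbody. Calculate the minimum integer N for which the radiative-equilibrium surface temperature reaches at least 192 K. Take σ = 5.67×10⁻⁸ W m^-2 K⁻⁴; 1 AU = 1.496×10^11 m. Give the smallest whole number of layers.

4

Orbital distance: d = 12.0 AU = 1.795×10^12 m.
Spreading L over a sphere of radius d: S = 5.40×10^27/(4π·1.80×10^12²) = 133.3 W m^-2.
The effective emission temperature is T_e = [S(1−α)/(4σ)]^¼ = 131.2 K.
T_s = (N+1)^(1/4)·T_e ≥ 192 K requires N+1 ≥ (T_s/T_e)⁴ = (192/131.2)⁴ = 4.586.
Rounding up, N = 4.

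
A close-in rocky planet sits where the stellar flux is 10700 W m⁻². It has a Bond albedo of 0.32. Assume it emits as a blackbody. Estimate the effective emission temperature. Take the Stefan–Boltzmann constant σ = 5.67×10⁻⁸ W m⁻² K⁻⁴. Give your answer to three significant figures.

423 kelvin

Averaging over the sphere, the absorbed flux is S(1−α)/4 = 1819 W m⁻².
Set σT⁴ = 1819 → T = (1819/σ)^(1/4) = 423.2 K.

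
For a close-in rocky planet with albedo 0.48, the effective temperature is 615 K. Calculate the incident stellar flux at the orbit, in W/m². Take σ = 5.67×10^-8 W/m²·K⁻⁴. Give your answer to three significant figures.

Invert the energy balance for S: S = 4σT⁴/(1−α).
The emitted flux is σT⁴ = 8111 W/m².
So S = 4×8111/(1−0.48) = 62390 W/m².

62400 W/m²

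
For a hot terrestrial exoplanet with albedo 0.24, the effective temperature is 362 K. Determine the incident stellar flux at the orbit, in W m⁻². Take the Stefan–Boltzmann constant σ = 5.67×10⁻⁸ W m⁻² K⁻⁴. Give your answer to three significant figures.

5120 W m⁻²

Invert the energy balance for S: S = 4σT⁴/(1−α).
The emitted flux is σT⁴ = 973.7 W m⁻².
So S = 4×973.7/(1−0.24) = 5125 W m⁻².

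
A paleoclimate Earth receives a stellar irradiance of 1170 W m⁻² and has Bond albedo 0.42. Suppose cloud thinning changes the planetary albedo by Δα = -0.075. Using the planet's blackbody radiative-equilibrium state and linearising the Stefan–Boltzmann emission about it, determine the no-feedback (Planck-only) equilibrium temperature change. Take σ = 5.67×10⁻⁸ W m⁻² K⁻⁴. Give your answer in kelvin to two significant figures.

7.6 K

Unperturbed T_e = [1170·(1−0.42)/(4σ)]^¼ = 233.9 K.
TOA radiative forcing: ΔF = −S·Δα/4 = −1170·(-0.075)/4 = 21.94 W m⁻².
The Planck feedback parameter is 4σT_e³ = 2.901 W m⁻²/K.
So ΔT₀ = 21.94/2.901 = 7.56 K.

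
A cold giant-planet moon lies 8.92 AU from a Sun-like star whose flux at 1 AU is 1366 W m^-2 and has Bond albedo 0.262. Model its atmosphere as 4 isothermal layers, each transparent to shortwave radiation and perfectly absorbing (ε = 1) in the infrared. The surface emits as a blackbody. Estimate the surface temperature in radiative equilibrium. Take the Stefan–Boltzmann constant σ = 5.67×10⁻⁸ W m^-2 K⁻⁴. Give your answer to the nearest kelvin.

129 kelvin

Flux at the orbit: S = 1366/(8.92)² = 17.17 W m^-2.
Top-of-atmosphere balance: σT_e⁴ = S(1−α)/4 = 3.168 W m^-2 → T_e = 86.45 K.
With N = 4 opaque layers, T_s = (N+1)^(1/4)·T_e = 5^(1/4)·86.45 = 129.3 K.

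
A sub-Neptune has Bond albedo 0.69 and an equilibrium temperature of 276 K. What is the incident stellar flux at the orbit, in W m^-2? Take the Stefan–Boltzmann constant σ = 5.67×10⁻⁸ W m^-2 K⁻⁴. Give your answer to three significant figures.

4250 W m^-2

From S(1−α)/4 = σT⁴: S = 4σT⁴/(1−α).
The emitted flux is σT⁴ = 329.0 W m^-2.
S = 4·329.0/0.31 = 4245 W m^-2.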